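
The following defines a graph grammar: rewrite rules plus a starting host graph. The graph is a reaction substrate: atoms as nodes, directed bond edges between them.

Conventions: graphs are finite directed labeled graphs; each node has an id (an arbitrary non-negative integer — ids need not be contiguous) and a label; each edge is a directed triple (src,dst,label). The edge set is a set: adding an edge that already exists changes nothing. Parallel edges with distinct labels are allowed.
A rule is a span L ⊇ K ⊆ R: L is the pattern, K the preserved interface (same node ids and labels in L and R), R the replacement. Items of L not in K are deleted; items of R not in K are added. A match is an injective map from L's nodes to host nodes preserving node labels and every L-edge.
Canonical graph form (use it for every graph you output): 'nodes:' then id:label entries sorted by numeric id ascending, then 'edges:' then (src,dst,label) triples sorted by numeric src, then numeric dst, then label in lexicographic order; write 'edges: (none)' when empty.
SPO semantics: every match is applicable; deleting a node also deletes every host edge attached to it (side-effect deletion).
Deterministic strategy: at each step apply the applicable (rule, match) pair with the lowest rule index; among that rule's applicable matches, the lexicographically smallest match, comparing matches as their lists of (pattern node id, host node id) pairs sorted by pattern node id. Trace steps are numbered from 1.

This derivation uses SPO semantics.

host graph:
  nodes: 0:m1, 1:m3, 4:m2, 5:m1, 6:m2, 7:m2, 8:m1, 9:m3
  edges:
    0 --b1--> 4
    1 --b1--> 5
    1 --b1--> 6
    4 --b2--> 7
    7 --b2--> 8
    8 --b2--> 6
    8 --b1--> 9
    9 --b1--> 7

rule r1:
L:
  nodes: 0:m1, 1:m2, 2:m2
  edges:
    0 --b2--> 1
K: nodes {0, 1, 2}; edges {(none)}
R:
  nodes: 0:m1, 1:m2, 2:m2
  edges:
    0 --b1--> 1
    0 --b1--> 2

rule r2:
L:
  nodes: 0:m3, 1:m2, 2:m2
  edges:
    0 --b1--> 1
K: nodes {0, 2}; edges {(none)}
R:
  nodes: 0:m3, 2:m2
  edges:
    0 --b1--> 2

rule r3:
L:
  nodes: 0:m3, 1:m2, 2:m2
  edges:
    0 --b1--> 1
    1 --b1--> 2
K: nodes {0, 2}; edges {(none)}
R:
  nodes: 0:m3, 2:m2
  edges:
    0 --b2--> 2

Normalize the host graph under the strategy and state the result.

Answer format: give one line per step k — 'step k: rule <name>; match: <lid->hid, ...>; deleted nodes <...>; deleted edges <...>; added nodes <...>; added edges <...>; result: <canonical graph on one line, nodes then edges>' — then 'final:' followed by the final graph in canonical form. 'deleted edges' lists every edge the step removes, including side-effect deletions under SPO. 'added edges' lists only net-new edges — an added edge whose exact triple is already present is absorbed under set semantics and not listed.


step 1: rule r1; match: 0->8, 1->6, 2->4; deleted nodes (none); deleted edges (8,6,b2); added nodes (none); added edges (8,4,b1); (8,6,b1); result: nodes: 0:m1, 1:m3, 4:m2, 5:m1, 6:m2, 7:m2, 8:m1, 9:m3 edges: (0,4,b1); (1,5,b1); (1,6,b1); (4,7,b2); (7,8,b2); (8,4,b1); (8,6,b1); (8,9,b1); (9,7,b1)
step 2: rule r2; match: 0->1, 1->6, 2->4; deleted nodes 6; deleted edges (1,6,b1); (8,6,b1); added nodes (none); added edges (1,4,b1); result: nodes: 0:m1, 1:m3, 4:m2, 5:m1, 7:m2, 8:m1, 9:m3 edges: (0,4,b1); (1,4,b1); (1,5,b1); (4,7,b2); (7,8,b2); (8,4,b1); (8,9,b1); (9,7,b1)
step 3: rule r2; match: 0->1, 1->4, 2->7; deleted nodes 4; deleted edges (0,4,b1); (1,4,b1); (4,7,b2); (8,4,b1); added nodes (none); added edges (1,7,b1); result: nodes: 0:m1, 1:m3, 5:m1, 7:m2, 8:m1, 9:m3 edges: (1,5,b1); (1,7,b1); (7,8,b2); (8,9,b1); (9,7,b1)
final:
nodes: 0:m1, 1:m3, 5:m1, 7:m2, 8:m1, 9:m3
edges: (1,5,b1); (1,7,b1); (7,8,b2); (8,9,b1); (9,7,b1)


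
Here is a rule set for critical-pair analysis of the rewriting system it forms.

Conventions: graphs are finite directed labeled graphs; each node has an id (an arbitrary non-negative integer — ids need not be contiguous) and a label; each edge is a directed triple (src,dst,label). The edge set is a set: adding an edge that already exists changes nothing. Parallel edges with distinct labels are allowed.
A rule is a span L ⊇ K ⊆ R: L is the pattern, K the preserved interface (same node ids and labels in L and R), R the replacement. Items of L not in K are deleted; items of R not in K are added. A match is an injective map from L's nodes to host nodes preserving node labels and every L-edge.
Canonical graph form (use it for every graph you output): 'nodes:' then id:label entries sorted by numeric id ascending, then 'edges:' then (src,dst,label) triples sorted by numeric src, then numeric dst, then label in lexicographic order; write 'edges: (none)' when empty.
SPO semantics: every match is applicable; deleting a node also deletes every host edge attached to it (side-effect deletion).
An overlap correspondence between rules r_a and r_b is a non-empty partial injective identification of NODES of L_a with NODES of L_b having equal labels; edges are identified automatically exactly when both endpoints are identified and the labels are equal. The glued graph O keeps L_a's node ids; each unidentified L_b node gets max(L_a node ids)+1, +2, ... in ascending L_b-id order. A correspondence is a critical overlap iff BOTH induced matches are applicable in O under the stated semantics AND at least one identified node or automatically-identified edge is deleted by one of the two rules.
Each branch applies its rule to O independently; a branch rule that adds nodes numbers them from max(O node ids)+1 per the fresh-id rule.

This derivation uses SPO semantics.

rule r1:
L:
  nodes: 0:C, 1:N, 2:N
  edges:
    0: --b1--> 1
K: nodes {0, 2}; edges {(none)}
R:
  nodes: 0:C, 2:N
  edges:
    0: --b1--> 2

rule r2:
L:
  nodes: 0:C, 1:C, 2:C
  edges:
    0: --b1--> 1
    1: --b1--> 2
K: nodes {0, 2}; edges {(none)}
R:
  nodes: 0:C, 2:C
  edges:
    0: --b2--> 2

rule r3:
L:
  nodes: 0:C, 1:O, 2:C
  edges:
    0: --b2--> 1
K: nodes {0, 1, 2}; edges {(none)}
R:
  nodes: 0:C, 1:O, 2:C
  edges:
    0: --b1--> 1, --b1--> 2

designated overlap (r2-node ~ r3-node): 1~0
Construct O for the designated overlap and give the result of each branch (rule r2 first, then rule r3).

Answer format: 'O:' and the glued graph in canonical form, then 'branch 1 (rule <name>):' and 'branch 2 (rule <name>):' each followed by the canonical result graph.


O:
nodes: 0:C, 1:C, 2:C, 3:O, 4:C
edges: (0,1,b1); (1,2,b1); (1,3,b2)
branch 1 (rule r2):
nodes: 0:C, 2:C, 3:O, 4:C
edges: (0,2,b2)
branch 2 (rule r3):
nodes: 0:C, 1:C, 2:C, 3:O, 4:C
edges: (0,1,b1); (1,2,b1); (1,3,b1); (1,4,b1)


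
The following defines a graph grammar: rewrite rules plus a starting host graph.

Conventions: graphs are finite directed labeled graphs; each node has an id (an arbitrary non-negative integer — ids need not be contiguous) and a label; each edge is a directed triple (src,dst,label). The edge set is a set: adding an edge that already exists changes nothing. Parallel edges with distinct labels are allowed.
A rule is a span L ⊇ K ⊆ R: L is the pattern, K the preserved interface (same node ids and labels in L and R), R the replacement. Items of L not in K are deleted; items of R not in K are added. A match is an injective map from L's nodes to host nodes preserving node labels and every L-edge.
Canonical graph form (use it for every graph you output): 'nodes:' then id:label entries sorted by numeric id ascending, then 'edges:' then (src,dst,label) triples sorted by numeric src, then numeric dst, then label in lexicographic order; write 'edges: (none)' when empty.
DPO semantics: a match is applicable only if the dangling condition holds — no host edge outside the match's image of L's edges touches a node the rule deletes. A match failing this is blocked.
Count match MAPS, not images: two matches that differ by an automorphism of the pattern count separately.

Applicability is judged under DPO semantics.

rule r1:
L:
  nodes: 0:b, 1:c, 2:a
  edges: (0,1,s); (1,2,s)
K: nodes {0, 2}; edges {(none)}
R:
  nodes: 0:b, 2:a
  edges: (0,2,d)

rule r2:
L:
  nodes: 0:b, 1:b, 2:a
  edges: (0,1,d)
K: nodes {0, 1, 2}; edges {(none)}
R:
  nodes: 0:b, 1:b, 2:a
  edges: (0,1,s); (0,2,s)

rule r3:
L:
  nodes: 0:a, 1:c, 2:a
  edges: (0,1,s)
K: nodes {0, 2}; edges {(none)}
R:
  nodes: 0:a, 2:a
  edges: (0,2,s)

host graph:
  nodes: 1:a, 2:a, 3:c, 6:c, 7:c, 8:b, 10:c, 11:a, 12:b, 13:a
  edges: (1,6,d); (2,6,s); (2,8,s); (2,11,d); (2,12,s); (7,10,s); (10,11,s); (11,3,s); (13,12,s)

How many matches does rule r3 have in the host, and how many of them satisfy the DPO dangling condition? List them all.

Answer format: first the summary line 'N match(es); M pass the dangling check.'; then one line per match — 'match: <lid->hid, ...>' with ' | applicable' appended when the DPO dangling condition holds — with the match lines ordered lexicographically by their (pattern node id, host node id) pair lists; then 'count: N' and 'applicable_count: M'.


6 match(es); 3 pass the dangling check.
match: 0->2, 1->6, 2->1
match: 0->2, 1->6, 2->11
match: 0->2, 1->6, 2->13
match: 0->11, 1->3, 2->1 | applicable
match: 0->11, 1->3, 2->2 | applicable
match: 0->11, 1->3, 2->13 | applicable
count: 6
applicable_count: 3


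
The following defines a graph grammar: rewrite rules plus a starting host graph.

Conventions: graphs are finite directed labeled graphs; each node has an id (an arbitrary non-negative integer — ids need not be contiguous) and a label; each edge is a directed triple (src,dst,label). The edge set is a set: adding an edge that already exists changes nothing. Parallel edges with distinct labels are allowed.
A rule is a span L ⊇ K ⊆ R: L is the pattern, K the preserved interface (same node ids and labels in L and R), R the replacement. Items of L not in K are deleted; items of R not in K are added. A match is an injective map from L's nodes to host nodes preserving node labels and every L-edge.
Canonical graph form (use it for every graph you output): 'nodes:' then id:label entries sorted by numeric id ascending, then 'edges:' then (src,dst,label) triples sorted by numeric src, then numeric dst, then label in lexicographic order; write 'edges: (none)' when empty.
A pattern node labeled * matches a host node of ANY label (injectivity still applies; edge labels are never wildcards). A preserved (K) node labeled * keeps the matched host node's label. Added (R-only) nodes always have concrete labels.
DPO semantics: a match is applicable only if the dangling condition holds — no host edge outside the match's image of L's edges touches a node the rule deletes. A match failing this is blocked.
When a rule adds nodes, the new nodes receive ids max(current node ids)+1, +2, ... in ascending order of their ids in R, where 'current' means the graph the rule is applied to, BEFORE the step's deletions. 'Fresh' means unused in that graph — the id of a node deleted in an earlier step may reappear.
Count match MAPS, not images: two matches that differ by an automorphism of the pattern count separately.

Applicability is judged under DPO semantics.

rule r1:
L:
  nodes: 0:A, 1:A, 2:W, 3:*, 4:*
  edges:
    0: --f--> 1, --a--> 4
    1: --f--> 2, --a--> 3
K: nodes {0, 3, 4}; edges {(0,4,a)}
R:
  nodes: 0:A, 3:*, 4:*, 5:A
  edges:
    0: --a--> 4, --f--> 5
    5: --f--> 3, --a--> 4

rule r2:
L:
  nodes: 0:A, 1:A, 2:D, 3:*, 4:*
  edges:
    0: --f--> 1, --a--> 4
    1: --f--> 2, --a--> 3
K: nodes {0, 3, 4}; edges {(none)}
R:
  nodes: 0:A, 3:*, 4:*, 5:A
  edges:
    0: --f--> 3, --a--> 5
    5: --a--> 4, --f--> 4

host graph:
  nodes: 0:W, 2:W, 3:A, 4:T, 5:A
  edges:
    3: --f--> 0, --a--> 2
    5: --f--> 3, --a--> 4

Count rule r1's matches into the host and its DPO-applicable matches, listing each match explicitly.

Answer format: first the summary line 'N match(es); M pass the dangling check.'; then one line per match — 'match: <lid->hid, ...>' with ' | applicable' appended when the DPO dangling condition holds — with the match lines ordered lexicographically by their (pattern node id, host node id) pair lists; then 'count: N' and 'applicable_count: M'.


1 match(es); 1 pass the dangling check.
match: 0->5, 1->3, 2->0, 3->2, 4->4 | applicable
count: 1
applicable_count: 1


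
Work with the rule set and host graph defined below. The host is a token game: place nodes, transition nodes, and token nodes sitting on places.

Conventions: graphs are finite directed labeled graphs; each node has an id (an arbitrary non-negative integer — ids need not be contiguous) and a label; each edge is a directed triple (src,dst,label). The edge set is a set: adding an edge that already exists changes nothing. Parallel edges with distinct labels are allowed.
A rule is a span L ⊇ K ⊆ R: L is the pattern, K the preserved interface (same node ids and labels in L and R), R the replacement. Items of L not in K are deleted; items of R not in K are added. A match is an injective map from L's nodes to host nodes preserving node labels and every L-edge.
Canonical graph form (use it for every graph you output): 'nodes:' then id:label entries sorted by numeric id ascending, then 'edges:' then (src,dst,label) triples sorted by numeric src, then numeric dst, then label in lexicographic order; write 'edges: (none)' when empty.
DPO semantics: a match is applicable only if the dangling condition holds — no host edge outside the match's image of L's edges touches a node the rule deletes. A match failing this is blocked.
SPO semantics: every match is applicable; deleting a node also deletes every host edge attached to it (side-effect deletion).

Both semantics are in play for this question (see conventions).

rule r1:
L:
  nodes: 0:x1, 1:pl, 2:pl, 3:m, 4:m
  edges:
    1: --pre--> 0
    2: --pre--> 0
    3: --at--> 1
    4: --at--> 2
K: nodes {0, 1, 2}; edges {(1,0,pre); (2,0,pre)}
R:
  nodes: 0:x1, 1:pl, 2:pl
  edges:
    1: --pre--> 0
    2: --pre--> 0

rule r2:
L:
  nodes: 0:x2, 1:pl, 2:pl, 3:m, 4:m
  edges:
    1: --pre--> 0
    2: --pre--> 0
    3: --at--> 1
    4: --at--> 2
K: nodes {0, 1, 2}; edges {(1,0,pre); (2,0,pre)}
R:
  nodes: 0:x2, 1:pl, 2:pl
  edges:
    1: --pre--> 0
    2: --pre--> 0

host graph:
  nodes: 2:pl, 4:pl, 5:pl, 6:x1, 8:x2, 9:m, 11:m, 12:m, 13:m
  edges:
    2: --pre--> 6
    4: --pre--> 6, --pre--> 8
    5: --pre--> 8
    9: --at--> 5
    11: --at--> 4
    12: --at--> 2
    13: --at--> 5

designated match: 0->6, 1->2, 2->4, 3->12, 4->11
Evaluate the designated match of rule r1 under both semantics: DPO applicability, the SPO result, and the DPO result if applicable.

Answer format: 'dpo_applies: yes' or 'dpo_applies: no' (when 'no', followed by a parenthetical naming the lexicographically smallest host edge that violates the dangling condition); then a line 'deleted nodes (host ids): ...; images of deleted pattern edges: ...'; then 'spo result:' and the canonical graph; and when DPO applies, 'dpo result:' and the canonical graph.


dpo_applies: yes
deleted nodes (host ids): 11, 12; images of deleted pattern edges: (11,4,at); (12,2,at)
spo result:
nodes: 2:pl, 4:pl, 5:pl, 6:x1, 8:x2, 9:m, 13:m
edges: (2,6,pre); (4,6,pre); (4,8,pre); (5,8,pre); (9,5,at); (13,5,at)
dpo result:
nodes: 2:pl, 4:pl, 5:pl, 6:x1, 8:x2, 9:m, 13:m
edges: (2,6,pre); (4,6,pre); (4,8,pre); (5,8,pre); (9,5,at); (13,5,at)


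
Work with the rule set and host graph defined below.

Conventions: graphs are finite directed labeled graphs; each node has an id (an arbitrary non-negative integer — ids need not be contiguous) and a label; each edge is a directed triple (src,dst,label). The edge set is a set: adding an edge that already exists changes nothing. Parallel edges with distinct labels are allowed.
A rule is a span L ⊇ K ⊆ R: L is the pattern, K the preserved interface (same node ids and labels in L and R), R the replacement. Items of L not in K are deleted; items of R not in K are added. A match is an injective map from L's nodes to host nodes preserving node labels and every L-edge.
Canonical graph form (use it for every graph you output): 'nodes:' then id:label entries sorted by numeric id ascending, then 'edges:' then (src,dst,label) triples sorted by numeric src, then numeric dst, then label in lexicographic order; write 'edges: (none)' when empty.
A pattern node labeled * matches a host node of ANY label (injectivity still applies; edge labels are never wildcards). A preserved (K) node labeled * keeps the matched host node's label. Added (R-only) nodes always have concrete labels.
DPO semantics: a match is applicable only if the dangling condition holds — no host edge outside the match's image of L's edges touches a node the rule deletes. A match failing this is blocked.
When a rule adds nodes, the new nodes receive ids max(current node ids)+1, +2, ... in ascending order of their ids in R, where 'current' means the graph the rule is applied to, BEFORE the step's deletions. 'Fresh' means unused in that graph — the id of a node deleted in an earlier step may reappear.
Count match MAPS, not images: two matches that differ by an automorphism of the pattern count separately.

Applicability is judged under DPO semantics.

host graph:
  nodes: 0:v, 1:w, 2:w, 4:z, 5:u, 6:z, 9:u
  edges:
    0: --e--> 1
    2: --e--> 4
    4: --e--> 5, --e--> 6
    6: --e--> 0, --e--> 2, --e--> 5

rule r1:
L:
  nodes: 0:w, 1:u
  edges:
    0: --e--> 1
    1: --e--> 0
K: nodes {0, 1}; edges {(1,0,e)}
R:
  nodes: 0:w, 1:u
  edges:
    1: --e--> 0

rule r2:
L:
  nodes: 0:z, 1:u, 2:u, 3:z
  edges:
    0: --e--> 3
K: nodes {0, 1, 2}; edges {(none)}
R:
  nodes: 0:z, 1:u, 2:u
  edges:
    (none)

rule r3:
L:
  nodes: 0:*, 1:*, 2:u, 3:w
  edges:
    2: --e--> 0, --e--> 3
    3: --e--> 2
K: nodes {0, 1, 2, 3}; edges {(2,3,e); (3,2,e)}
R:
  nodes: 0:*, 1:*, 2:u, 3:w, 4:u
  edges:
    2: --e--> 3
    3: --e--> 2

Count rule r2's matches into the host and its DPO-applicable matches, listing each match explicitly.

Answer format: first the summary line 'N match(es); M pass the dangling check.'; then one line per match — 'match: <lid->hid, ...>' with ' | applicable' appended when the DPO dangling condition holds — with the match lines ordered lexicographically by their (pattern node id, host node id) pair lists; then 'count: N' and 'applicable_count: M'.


2 match(es); 0 pass the dangling check.
match: 0->4, 1->5, 2->9, 3->6
match: 0->4, 1->9, 2->5, 3->6
count: 2
applicable_count: 0


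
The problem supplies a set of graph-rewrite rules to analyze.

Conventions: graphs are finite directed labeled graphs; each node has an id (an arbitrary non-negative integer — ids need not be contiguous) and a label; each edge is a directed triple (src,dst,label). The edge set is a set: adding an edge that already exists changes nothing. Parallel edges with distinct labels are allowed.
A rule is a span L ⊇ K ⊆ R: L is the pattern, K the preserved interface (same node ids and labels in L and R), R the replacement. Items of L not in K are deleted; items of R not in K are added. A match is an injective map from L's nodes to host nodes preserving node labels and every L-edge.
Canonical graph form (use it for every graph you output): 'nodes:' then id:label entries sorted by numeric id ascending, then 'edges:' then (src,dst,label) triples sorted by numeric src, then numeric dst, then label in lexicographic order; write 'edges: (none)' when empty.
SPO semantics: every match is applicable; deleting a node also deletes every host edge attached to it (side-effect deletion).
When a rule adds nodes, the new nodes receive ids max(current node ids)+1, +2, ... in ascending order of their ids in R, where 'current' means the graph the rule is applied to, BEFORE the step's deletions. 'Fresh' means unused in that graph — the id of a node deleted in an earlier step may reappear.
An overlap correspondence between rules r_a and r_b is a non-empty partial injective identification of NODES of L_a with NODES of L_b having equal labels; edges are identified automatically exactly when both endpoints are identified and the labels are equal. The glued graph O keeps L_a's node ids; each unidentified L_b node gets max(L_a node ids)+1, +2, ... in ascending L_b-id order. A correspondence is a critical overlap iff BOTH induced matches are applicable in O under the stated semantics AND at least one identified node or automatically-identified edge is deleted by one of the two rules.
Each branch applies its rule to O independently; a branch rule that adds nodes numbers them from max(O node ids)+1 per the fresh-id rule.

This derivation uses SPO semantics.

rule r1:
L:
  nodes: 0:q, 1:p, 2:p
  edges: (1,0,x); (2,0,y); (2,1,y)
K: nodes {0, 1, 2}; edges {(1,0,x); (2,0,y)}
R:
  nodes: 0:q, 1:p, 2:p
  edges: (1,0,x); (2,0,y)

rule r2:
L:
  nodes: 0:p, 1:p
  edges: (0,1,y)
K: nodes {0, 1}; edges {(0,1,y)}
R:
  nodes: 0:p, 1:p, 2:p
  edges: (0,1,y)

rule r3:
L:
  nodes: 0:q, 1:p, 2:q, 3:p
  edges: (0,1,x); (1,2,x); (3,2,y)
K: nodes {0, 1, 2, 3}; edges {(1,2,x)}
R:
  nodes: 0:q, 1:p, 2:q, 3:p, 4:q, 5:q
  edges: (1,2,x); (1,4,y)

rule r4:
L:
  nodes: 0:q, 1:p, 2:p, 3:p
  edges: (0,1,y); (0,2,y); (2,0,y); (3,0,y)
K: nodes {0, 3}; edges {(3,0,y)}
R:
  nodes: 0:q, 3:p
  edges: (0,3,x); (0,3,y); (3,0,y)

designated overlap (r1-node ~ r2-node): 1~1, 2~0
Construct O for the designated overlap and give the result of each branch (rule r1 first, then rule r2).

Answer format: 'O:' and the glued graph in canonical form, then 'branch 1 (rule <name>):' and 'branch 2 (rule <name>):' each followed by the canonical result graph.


O:
nodes: 0:q, 1:p, 2:p
edges: (1,0,x); (2,0,y); (2,1,y)
branch 1 (rule r1):
nodes: 0:q, 1:p, 2:p
edges: (1,0,x); (2,0,y)
branch 2 (rule r2):
nodes: 0:q, 1:p, 2:p, 3:p
edges: (1,0,x); (2,0,y); (2,1,y)


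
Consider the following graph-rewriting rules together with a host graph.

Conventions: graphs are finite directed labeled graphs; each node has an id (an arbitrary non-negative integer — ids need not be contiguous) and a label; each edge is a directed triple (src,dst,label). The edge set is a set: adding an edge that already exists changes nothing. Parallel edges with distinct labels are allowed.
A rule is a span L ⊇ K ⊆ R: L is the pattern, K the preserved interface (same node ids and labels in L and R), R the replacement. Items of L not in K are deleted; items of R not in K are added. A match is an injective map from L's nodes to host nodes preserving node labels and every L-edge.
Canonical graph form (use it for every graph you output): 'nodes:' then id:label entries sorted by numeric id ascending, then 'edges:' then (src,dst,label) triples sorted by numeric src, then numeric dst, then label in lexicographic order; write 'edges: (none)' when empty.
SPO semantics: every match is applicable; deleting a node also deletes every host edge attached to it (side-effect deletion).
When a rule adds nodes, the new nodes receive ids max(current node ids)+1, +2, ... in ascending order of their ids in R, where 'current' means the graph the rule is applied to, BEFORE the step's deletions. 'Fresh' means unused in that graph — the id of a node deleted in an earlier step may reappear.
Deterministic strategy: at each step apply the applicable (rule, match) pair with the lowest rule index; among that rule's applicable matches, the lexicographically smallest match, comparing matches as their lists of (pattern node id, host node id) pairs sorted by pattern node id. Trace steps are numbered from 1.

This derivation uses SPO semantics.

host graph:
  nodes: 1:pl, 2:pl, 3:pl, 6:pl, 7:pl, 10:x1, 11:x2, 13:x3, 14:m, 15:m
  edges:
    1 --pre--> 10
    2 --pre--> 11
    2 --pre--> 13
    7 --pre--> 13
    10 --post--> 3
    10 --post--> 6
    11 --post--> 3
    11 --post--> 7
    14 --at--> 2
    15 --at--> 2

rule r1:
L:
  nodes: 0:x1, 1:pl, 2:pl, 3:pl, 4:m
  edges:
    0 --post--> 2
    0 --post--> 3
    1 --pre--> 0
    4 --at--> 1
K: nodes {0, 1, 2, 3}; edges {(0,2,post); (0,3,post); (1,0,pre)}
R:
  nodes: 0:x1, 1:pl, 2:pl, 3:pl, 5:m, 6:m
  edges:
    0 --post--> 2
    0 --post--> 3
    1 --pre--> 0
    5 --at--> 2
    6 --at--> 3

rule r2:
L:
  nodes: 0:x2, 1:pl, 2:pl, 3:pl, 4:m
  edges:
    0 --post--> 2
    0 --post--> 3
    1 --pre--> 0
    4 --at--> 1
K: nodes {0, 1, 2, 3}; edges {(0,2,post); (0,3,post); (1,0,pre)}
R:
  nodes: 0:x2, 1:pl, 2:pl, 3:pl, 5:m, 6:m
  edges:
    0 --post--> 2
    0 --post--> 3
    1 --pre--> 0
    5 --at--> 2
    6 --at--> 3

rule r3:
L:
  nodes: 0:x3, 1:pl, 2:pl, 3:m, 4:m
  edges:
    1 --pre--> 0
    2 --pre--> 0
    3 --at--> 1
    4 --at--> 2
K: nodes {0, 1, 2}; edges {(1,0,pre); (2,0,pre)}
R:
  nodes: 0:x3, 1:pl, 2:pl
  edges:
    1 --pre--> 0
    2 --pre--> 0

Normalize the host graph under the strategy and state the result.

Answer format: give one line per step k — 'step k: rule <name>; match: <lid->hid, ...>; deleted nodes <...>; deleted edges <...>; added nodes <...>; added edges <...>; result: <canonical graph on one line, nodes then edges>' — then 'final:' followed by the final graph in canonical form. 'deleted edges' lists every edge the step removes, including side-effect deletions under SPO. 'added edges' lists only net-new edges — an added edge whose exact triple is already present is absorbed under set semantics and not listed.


step 1: rule r2; match: 0->11, 1->2, 2->3, 3->7, 4->14; deleted nodes 14; deleted edges (14,2,at); added nodes 16, 17; added edges (16,3,at); (17,7,at); result: nodes: 1:pl, 2:pl, 3:pl, 6:pl, 7:pl, 10:x1, 11:x2, 13:x3, 15:m, 16:m, 17:m edges: (1,10,pre); (2,11,pre); (2,13,pre); (7,13,pre); (10,3,post); (10,6,post); (11,3,post); (11,7,post); (15,2,at); (16,3,at); (17,7,at)
step 2: rule r2; match: 0->11, 1->2, 2->3, 3->7, 4->15; deleted nodes 15; deleted edges (15,2,at); added nodes 18, 19; added edges (18,3,at); (19,7,at); result: nodes: 1:pl, 2:pl, 3:pl, 6:pl, 7:pl, 10:x1, 11:x2, 13:x3, 16:m, 17:m, 18:m, 19:m edges: (1,10,pre); (2,11,pre); (2,13,pre); (7,13,pre); (10,3,post); (10,6,post); (11,3,post); (11,7,post); (16,3,at); (17,7,at); (18,3,at); (19,7,at)
final:
nodes: 1:pl, 2:pl, 3:pl, 6:pl, 7:pl, 10:x1, 11:x2, 13:x3, 16:m, 17:m, 18:m, 19:m
edges: (1,10,pre); (2,11,pre); (2,13,pre); (7,13,pre); (10,3,post); (10,6,post); (11,3,post); (11,7,post); (16,3,at); (17,7,at); (18,3,at); (19,7,at)


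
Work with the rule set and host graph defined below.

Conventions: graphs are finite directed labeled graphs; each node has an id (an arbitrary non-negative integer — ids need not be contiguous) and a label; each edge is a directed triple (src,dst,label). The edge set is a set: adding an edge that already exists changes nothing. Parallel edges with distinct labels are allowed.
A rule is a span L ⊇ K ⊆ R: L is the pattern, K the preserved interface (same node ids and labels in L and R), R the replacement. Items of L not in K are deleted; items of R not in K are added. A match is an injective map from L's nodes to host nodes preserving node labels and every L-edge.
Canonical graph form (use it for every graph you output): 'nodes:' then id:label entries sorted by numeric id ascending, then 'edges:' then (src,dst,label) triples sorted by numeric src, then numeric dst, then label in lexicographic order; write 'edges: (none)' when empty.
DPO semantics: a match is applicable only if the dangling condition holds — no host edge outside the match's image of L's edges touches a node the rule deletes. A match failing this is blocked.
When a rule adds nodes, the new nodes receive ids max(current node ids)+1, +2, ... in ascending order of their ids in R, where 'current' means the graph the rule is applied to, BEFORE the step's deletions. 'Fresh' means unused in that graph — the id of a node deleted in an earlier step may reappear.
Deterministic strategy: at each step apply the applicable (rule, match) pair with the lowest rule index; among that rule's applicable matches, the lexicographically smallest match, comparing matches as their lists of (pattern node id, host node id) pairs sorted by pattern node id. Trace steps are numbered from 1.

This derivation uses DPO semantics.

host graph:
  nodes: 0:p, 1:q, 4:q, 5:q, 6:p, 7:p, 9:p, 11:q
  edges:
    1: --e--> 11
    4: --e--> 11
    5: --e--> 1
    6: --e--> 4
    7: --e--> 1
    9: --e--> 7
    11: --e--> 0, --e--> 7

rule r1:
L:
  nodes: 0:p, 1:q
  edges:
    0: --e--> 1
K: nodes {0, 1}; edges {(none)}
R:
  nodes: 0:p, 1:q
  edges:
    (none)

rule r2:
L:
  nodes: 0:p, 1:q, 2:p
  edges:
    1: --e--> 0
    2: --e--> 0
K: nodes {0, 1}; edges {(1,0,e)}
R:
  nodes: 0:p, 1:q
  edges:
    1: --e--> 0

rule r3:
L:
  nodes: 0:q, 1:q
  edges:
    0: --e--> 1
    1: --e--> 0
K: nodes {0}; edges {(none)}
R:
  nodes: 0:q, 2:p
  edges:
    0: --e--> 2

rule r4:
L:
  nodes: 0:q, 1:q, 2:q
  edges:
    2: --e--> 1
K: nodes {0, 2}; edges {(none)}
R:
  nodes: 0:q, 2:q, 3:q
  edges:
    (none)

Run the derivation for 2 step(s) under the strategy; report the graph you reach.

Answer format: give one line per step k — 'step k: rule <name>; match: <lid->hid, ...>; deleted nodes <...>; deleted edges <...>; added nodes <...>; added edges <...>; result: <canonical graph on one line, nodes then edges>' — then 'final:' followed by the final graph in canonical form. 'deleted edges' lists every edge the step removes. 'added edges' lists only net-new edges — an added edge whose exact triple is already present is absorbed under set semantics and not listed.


step 1: rule r1; match: 0->6, 1->4; deleted nodes (none); deleted edges (6,4,e); added nodes (none); added edges (none); result: nodes: 0:p, 1:q, 4:q, 5:q, 6:p, 7:p, 9:p, 11:q edges: (1,11,e); (4,11,e); (5,1,e); (7,1,e); (9,7,e); (11,0,e); (11,7,e)
step 2: rule r1; match: 0->7, 1->1; deleted nodes (none); deleted edges (7,1,e); added nodes (none); added edges (none); result: nodes: 0:p, 1:q, 4:q, 5:q, 6:p, 7:p, 9:p, 11:q edges: (1,11,e); (4,11,e); (5,1,e); (9,7,e); (11,0,e); (11,7,e)
final:
nodes: 0:p, 1:q, 4:q, 5:q, 6:p, 7:p, 9:p, 11:q
edges: (1,11,e); (4,11,e); (5,1,e); (9,7,e); (11,0,e); (11,7,e)


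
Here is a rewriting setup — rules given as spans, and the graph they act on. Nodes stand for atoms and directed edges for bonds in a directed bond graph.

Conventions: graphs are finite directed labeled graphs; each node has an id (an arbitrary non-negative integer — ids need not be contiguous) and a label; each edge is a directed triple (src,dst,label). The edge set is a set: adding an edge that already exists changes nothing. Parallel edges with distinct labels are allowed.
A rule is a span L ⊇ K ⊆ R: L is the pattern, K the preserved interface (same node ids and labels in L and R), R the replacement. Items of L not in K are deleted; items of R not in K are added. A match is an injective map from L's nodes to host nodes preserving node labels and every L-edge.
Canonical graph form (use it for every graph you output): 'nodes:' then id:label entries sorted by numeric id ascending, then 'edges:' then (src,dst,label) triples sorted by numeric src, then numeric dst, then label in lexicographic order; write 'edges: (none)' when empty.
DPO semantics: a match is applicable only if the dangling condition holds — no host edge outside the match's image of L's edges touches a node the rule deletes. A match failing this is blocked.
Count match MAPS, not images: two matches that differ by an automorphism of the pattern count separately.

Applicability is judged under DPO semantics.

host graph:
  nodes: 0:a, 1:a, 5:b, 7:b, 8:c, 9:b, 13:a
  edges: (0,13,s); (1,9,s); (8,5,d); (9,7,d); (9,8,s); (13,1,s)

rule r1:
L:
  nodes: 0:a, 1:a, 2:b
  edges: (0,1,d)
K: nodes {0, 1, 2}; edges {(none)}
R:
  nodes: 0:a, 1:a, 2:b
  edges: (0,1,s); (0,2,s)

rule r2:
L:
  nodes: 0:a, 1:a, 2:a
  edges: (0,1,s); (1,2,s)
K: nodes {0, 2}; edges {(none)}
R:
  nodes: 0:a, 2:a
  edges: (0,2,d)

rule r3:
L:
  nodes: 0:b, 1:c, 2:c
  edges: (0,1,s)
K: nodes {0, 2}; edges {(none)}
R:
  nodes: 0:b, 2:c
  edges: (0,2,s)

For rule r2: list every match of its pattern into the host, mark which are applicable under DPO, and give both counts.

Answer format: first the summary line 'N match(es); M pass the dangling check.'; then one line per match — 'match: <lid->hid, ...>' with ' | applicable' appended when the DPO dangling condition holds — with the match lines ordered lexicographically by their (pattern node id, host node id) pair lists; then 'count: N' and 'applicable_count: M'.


1 match(es); 1 pass the dangling check.
match: 0->0, 1->13, 2->1 | applicable
count: 1
applicable_count: 1


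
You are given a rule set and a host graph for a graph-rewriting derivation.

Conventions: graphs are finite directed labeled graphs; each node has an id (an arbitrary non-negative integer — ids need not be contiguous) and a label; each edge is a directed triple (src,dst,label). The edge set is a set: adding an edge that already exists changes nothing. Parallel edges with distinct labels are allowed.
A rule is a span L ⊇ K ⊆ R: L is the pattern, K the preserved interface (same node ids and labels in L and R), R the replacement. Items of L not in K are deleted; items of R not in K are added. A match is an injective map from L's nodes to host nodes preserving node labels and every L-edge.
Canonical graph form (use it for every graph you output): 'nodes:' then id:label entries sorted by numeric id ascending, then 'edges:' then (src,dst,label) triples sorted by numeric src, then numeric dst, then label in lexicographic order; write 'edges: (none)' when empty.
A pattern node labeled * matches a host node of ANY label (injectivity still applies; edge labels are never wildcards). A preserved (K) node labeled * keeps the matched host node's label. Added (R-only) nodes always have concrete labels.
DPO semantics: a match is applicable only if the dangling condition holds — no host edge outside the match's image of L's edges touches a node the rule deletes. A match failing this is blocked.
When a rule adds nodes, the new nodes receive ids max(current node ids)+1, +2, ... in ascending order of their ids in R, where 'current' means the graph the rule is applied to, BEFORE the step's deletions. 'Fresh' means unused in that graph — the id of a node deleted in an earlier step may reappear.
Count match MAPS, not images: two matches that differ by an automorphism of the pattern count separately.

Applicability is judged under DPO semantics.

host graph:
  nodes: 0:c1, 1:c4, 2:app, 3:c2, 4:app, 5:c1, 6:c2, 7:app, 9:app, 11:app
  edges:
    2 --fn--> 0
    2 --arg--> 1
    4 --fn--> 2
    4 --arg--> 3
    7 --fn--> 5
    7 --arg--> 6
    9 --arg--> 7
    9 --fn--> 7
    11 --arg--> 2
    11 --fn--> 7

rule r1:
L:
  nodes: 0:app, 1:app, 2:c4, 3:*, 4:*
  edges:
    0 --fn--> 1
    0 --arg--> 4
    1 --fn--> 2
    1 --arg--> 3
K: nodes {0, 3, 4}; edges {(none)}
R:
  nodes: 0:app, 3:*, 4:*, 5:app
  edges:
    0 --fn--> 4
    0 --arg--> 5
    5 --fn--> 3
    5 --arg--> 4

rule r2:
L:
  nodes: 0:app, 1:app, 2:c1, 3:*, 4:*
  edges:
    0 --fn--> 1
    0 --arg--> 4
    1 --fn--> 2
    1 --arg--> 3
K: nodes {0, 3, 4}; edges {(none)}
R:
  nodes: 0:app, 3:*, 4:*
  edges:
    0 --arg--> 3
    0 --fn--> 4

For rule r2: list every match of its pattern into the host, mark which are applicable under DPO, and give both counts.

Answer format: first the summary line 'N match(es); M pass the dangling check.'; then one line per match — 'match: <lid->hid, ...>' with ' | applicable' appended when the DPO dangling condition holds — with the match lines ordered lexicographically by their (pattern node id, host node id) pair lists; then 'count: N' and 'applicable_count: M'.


2 match(es); 0 pass the dangling check.
match: 0->4, 1->2, 2->0, 3->1, 4->3
match: 0->11, 1->7, 2->5, 3->6, 4->2
count: 2
applicable_count: 0


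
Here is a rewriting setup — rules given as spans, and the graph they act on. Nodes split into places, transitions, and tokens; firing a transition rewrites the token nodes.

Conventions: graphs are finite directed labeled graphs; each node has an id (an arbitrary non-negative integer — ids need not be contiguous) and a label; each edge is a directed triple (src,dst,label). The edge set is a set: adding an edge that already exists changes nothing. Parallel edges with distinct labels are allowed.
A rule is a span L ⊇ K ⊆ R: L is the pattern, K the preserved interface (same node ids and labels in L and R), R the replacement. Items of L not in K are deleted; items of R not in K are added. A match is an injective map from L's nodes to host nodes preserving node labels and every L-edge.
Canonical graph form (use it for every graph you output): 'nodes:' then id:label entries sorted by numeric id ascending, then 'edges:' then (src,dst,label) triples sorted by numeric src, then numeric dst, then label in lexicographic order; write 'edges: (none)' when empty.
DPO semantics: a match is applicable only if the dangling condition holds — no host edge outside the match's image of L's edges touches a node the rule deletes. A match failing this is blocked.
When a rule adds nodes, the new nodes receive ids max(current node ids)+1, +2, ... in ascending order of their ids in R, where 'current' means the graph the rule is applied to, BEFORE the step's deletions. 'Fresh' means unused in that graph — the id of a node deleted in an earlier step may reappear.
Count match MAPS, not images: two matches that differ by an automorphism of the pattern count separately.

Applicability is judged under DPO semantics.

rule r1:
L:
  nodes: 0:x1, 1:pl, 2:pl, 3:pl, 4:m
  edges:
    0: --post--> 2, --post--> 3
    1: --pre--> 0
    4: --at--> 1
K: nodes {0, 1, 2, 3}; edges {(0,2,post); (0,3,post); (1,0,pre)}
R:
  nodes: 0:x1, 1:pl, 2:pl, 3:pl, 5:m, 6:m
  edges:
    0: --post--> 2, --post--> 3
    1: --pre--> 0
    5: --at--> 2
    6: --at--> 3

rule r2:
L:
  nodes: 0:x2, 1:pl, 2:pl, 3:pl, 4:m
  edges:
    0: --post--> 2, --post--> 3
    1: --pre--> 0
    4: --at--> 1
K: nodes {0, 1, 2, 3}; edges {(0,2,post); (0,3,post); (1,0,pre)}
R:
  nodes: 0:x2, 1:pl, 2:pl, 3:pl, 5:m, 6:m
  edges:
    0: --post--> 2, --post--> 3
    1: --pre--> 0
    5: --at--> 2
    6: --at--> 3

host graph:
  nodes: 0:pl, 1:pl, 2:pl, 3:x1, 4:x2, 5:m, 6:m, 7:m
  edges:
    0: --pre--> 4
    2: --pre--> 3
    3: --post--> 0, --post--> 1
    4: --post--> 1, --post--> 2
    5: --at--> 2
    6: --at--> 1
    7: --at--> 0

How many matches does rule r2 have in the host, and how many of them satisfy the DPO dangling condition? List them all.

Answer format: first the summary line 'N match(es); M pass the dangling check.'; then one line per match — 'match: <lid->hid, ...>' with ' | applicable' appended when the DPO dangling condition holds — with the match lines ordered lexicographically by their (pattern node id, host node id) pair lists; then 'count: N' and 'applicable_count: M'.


2 match(es); 2 pass the dangling check.
match: 0->4, 1->0, 2->1, 3->2, 4->7 | applicable
match: 0->4, 1->0, 2->2, 3->1, 4->7 | applicable
count: 2
applicable_count: 2


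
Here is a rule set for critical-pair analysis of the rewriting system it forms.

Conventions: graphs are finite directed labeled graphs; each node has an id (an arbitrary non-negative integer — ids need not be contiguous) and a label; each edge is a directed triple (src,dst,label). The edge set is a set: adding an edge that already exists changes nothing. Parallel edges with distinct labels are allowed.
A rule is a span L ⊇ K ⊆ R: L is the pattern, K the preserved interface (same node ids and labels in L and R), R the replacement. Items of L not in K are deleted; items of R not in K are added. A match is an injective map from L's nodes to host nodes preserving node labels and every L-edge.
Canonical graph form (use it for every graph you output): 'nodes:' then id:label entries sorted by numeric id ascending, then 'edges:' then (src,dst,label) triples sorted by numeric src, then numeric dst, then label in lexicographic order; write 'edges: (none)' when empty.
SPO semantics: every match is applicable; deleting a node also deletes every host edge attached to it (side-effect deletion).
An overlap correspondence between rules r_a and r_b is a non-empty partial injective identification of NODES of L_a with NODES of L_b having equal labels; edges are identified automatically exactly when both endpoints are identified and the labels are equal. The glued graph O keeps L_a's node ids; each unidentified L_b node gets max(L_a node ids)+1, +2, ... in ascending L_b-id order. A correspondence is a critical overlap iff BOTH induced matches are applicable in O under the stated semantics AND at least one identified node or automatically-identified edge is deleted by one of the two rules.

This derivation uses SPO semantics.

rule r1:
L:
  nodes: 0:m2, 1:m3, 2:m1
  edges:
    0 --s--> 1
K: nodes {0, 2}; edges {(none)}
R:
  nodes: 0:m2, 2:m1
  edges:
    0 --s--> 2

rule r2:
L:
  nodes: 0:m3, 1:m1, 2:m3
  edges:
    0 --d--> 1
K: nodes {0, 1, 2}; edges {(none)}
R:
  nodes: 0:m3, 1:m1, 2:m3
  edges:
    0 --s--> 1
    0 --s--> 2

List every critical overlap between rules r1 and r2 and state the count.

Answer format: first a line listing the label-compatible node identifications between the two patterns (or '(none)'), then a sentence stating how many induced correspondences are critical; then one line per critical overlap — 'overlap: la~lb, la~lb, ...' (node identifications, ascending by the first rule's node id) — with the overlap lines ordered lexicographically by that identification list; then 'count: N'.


label-compatible node identifications between L(r1) and L(r2): 1~0, 1~2, 2~1
4 of the induced correspondences are critical overlaps of r1 and r2.
overlap: 1~0
overlap: 1~0, 2~1
overlap: 1~2
overlap: 1~2, 2~1
count: 4
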